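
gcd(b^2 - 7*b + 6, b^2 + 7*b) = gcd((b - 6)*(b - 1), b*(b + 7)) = 1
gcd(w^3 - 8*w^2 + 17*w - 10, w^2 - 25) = w - 5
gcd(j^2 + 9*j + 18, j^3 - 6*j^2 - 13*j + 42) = j + 3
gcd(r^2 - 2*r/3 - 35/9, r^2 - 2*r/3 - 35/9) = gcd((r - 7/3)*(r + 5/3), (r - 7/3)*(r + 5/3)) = r^2 - 2*r/3 - 35/9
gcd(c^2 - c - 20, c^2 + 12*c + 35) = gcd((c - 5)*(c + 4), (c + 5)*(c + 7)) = 1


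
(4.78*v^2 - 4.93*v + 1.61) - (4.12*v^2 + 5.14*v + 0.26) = 0.66*v^2 - 10.07*v + 1.35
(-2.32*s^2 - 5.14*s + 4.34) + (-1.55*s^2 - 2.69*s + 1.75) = -3.87*s^2 - 7.83*s + 6.09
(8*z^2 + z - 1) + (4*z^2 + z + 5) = 12*z^2 + 2*z + 4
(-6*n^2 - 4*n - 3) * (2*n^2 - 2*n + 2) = -12*n^4 + 4*n^3 - 10*n^2 - 2*n - 6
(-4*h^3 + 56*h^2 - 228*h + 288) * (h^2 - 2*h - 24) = -4*h^5 + 64*h^4 - 244*h^3 - 600*h^2 + 4896*h - 6912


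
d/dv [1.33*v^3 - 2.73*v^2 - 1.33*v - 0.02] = 3.99*v^2 - 5.46*v - 1.33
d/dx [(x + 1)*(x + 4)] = 2*x + 5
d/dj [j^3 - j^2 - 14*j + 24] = 3*j^2 - 2*j - 14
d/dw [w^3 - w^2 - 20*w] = 3*w^2 - 2*w - 20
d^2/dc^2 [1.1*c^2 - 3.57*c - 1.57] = 2.20000000000000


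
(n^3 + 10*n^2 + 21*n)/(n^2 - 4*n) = (n^2 + 10*n + 21)/(n - 4)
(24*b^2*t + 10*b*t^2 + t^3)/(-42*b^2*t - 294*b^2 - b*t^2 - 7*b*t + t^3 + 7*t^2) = t*(4*b + t)/(-7*b*t - 49*b + t^2 + 7*t)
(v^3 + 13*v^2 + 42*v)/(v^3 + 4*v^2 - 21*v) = (v + 6)/(v - 3)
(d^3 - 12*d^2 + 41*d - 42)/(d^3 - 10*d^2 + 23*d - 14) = (d - 3)/(d - 1)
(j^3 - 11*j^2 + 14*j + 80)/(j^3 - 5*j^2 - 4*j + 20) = (j - 8)/(j - 2)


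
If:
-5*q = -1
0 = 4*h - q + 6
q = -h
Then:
No Solution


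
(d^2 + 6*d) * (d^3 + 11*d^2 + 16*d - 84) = d^5 + 17*d^4 + 82*d^3 + 12*d^2 - 504*d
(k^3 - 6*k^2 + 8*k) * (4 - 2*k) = -2*k^4 + 16*k^3 - 40*k^2 + 32*k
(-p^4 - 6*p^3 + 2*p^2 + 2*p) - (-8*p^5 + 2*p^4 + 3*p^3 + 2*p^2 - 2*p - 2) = 8*p^5 - 3*p^4 - 9*p^3 + 4*p + 2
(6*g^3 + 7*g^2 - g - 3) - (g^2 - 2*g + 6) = 6*g^3 + 6*g^2 + g - 9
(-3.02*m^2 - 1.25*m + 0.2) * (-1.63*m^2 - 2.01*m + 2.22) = 4.9226*m^4 + 8.1077*m^3 - 4.5179*m^2 - 3.177*m + 0.444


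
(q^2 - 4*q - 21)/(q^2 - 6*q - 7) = (q + 3)/(q + 1)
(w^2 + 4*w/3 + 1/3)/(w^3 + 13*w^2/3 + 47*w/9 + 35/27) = 9*(w + 1)/(9*w^2 + 36*w + 35)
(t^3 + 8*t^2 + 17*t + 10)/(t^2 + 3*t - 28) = (t^3 + 8*t^2 + 17*t + 10)/(t^2 + 3*t - 28)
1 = 1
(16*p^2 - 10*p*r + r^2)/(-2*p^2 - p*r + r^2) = (-8*p + r)/(p + r)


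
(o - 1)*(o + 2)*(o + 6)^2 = o^4 + 13*o^3 + 46*o^2 + 12*o - 72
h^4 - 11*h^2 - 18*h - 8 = (h - 4)*(h + 1)^2*(h + 2)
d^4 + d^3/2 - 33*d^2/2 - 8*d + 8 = (d - 4)*(d - 1/2)*(d + 1)*(d + 4)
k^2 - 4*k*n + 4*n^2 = (k - 2*n)^2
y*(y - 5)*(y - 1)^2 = y^4 - 7*y^3 + 11*y^2 - 5*y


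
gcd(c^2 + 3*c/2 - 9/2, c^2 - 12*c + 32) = 1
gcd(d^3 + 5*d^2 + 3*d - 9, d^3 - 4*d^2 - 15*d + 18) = d^2 + 2*d - 3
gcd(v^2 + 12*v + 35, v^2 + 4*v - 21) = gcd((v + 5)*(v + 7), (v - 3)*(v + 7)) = v + 7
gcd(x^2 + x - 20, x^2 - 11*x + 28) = x - 4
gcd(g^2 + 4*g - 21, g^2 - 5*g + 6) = g - 3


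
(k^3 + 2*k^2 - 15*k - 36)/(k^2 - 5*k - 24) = (k^2 - k - 12)/(k - 8)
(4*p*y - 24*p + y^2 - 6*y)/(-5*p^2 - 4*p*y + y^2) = (-4*p*y + 24*p - y^2 + 6*y)/(5*p^2 + 4*p*y - y^2)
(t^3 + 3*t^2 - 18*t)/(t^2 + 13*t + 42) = t*(t - 3)/(t + 7)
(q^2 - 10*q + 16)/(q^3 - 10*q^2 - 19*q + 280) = (q - 2)/(q^2 - 2*q - 35)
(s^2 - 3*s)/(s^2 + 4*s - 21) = s/(s + 7)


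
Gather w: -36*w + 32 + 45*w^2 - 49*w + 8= 45*w^2 - 85*w + 40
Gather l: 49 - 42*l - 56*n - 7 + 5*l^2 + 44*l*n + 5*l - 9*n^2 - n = 5*l^2 + l*(44*n - 37) - 9*n^2 - 57*n + 42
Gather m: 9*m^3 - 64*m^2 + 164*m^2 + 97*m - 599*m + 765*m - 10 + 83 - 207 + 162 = 9*m^3 + 100*m^2 + 263*m + 28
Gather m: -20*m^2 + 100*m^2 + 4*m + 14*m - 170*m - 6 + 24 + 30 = 80*m^2 - 152*m + 48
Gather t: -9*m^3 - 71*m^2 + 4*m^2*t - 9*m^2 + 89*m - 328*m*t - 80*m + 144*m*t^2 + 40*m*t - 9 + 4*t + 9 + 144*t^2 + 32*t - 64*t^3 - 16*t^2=-9*m^3 - 80*m^2 + 9*m - 64*t^3 + t^2*(144*m + 128) + t*(4*m^2 - 288*m + 36)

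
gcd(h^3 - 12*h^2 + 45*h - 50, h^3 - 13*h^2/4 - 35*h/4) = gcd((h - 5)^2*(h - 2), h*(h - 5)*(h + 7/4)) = h - 5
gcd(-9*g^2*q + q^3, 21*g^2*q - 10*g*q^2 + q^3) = -3*g*q + q^2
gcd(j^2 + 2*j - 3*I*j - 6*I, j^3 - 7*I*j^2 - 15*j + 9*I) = j - 3*I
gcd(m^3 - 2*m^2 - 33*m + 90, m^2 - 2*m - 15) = m - 5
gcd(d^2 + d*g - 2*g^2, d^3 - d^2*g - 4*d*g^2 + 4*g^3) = d^2 + d*g - 2*g^2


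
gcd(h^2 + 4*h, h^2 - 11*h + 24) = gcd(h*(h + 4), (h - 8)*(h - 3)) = 1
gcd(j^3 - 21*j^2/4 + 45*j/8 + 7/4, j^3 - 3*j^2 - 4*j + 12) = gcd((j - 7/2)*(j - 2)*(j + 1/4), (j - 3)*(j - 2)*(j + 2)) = j - 2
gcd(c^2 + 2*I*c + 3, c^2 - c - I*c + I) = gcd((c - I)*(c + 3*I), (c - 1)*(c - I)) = c - I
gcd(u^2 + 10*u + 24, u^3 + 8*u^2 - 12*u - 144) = u + 6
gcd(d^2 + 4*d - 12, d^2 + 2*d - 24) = d + 6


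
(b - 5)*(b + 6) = b^2 + b - 30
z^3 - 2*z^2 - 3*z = z*(z - 3)*(z + 1)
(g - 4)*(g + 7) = g^2 + 3*g - 28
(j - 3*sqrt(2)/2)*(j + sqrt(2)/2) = j^2 - sqrt(2)*j - 3/2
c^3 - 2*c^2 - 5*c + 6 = (c - 3)*(c - 1)*(c + 2)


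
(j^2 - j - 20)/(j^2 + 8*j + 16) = (j - 5)/(j + 4)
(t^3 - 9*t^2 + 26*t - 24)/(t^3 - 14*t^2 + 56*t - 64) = (t - 3)/(t - 8)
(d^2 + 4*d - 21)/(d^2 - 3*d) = (d + 7)/d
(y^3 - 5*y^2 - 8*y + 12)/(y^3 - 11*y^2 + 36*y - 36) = (y^2 + y - 2)/(y^2 - 5*y + 6)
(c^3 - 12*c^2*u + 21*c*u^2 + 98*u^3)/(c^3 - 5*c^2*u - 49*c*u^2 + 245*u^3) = (-c^2 + 5*c*u + 14*u^2)/(-c^2 - 2*c*u + 35*u^2)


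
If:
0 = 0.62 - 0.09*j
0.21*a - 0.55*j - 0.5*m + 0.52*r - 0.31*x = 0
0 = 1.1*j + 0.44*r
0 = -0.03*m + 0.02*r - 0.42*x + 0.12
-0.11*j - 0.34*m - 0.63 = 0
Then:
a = 50.61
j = 6.89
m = -4.08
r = -17.22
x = -0.24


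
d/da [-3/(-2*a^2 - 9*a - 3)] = 3*(-4*a - 9)/(2*a^2 + 9*a + 3)^2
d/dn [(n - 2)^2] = 2*n - 4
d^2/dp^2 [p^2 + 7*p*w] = 2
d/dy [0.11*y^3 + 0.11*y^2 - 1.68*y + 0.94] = 0.33*y^2 + 0.22*y - 1.68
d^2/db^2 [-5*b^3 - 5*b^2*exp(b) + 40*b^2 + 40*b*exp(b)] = -5*b^2*exp(b) + 20*b*exp(b) - 30*b + 70*exp(b) + 80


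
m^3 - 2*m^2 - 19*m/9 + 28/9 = (m - 7/3)*(m - 1)*(m + 4/3)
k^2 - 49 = (k - 7)*(k + 7)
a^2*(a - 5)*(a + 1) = a^4 - 4*a^3 - 5*a^2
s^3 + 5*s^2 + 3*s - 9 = (s - 1)*(s + 3)^2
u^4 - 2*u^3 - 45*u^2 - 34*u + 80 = (u - 8)*(u - 1)*(u + 2)*(u + 5)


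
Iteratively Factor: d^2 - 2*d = (d)*(d - 2)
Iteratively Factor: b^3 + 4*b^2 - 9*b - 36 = (b - 3)*(b^2 + 7*b + 12) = (b - 3)*(b + 3)*(b + 4)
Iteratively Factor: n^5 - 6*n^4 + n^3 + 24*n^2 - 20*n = (n)*(n^4 - 6*n^3 + n^2 + 24*n - 20) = n*(n - 1)*(n^3 - 5*n^2 - 4*n + 20) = n*(n - 5)*(n - 1)*(n^2 - 4) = n*(n - 5)*(n - 1)*(n + 2)*(n - 2)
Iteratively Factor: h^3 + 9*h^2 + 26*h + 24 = (h + 2)*(h^2 + 7*h + 12) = (h + 2)*(h + 4)*(h + 3)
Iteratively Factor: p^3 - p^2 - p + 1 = (p + 1)*(p^2 - 2*p + 1) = (p - 1)*(p + 1)*(p - 1)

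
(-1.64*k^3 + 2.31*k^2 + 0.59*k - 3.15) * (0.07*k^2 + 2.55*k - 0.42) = -0.1148*k^5 - 4.0203*k^4 + 6.6206*k^3 + 0.3138*k^2 - 8.2803*k + 1.323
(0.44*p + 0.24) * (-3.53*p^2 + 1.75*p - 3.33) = -1.5532*p^3 - 0.0771999999999999*p^2 - 1.0452*p - 0.7992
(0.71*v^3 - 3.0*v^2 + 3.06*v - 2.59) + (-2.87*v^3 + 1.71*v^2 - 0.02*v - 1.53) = -2.16*v^3 - 1.29*v^2 + 3.04*v - 4.12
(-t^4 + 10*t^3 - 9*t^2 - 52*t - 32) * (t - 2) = -t^5 + 12*t^4 - 29*t^3 - 34*t^2 + 72*t + 64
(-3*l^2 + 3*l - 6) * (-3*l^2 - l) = 9*l^4 - 6*l^3 + 15*l^2 + 6*l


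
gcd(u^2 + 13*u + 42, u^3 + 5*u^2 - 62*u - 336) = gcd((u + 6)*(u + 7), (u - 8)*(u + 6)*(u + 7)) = u^2 + 13*u + 42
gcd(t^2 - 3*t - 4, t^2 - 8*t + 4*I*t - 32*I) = 1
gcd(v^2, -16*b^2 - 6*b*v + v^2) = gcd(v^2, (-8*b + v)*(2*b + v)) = 1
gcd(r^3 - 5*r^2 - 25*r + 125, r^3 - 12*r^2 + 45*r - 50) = r^2 - 10*r + 25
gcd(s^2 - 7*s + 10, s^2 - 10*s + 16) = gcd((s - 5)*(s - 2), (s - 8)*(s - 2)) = s - 2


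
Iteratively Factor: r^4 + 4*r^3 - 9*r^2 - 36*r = (r + 4)*(r^3 - 9*r) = r*(r + 4)*(r^2 - 9) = r*(r - 3)*(r + 4)*(r + 3)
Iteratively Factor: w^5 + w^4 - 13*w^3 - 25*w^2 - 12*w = (w + 3)*(w^4 - 2*w^3 - 7*w^2 - 4*w) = (w - 4)*(w + 3)*(w^3 + 2*w^2 + w) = w*(w - 4)*(w + 3)*(w^2 + 2*w + 1) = w*(w - 4)*(w + 1)*(w + 3)*(w + 1)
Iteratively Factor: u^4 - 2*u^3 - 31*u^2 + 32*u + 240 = (u - 5)*(u^3 + 3*u^2 - 16*u - 48) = (u - 5)*(u - 4)*(u^2 + 7*u + 12) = (u - 5)*(u - 4)*(u + 3)*(u + 4)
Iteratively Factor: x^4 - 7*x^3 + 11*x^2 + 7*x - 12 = (x + 1)*(x^3 - 8*x^2 + 19*x - 12) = (x - 3)*(x + 1)*(x^2 - 5*x + 4) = (x - 3)*(x - 1)*(x + 1)*(x - 4)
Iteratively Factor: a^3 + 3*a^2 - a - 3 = (a + 1)*(a^2 + 2*a - 3) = (a + 1)*(a + 3)*(a - 1)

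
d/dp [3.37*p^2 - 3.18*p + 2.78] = 6.74*p - 3.18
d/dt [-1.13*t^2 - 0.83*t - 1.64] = -2.26*t - 0.83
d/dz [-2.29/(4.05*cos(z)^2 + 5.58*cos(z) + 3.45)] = -(18.549*cos(z) + 12.7782)*sin(z)/(4.05*cos(z)^2 + 5.58*cos(z) + 3.45)^2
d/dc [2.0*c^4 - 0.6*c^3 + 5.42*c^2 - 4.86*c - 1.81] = 8.0*c^3 - 1.8*c^2 + 10.84*c - 4.86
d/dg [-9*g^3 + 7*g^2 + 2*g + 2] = -27*g^2 + 14*g + 2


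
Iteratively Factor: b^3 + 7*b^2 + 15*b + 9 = (b + 1)*(b^2 + 6*b + 9) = (b + 1)*(b + 3)*(b + 3)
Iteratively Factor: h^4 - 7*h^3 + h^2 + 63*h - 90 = (h - 2)*(h^3 - 5*h^2 - 9*h + 45) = (h - 2)*(h + 3)*(h^2 - 8*h + 15) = (h - 3)*(h - 2)*(h + 3)*(h - 5)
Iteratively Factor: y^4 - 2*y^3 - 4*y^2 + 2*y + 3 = (y + 1)*(y^3 - 3*y^2 - y + 3) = (y - 1)*(y + 1)*(y^2 - 2*y - 3) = (y - 1)*(y + 1)^2*(y - 3)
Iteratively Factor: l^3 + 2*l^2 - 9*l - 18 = (l + 2)*(l^2 - 9) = (l - 3)*(l + 2)*(l + 3)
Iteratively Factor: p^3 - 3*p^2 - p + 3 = (p - 3)*(p^2 - 1) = (p - 3)*(p - 1)*(p + 1)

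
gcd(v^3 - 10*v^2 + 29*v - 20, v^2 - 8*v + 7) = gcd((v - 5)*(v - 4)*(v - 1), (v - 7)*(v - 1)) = v - 1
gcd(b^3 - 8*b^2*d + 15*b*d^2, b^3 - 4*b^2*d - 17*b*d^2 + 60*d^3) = b^2 - 8*b*d + 15*d^2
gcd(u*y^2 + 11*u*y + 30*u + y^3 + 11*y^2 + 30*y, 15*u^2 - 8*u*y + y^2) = 1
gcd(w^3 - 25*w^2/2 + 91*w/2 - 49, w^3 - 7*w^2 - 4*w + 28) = w^2 - 9*w + 14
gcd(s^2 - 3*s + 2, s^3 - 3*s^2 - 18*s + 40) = s - 2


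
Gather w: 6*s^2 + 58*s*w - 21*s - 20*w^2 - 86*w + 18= 6*s^2 - 21*s - 20*w^2 + w*(58*s - 86) + 18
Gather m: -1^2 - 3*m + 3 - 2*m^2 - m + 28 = -2*m^2 - 4*m + 30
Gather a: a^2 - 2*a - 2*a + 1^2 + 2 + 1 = a^2 - 4*a + 4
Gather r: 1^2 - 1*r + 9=10 - r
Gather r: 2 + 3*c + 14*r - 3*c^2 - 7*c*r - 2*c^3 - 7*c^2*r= -2*c^3 - 3*c^2 + 3*c + r*(-7*c^2 - 7*c + 14) + 2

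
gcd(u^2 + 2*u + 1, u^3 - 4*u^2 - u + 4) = u + 1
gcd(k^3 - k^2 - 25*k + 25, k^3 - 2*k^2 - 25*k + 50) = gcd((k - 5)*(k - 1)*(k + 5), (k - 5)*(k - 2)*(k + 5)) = k^2 - 25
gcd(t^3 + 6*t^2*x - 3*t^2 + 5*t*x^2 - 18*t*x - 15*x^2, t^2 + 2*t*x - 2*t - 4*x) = 1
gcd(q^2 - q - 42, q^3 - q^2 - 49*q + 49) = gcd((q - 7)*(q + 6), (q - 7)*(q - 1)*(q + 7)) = q - 7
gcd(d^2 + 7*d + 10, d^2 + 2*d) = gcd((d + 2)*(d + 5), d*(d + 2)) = d + 2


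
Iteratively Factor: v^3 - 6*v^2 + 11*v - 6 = (v - 1)*(v^2 - 5*v + 6) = (v - 2)*(v - 1)*(v - 3)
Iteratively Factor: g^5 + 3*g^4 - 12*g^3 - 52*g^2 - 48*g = (g + 2)*(g^4 + g^3 - 14*g^2 - 24*g) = (g + 2)*(g + 3)*(g^3 - 2*g^2 - 8*g) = g*(g + 2)*(g + 3)*(g^2 - 2*g - 8) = g*(g + 2)^2*(g + 3)*(g - 4)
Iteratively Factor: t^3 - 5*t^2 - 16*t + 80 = (t - 4)*(t^2 - t - 20) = (t - 4)*(t + 4)*(t - 5)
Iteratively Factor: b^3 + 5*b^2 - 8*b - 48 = (b + 4)*(b^2 + b - 12) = (b + 4)^2*(b - 3)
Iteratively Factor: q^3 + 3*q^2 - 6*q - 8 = (q - 2)*(q^2 + 5*q + 4) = (q - 2)*(q + 4)*(q + 1)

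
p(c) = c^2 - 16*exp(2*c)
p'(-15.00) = -30.00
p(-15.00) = 225.00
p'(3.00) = -12903.72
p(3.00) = -6445.86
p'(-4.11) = -8.23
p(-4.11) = 16.89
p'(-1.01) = -6.26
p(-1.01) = -1.10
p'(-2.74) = -5.61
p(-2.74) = 7.44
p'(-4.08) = -8.17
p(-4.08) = 16.64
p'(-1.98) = -4.57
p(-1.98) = 3.62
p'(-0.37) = -16.01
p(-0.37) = -7.50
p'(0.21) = -48.28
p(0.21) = -24.31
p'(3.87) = -73543.38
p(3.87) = -36760.58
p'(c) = 2*c - 32*exp(2*c)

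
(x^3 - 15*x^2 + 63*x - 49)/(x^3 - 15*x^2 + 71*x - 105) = (x^2 - 8*x + 7)/(x^2 - 8*x + 15)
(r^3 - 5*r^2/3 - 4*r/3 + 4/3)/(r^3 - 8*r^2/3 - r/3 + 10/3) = (3*r - 2)/(3*r - 5)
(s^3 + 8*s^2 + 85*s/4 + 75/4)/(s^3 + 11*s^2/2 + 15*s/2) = (s + 5/2)/s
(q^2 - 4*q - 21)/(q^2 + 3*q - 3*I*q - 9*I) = (q - 7)/(q - 3*I)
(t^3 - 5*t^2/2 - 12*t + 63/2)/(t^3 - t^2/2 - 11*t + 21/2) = (t - 3)/(t - 1)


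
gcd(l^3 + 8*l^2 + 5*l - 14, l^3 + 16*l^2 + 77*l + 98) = l^2 + 9*l + 14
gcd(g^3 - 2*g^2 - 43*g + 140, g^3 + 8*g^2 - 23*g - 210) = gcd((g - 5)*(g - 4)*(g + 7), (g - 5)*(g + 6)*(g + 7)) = g^2 + 2*g - 35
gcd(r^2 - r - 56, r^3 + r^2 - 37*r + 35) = r + 7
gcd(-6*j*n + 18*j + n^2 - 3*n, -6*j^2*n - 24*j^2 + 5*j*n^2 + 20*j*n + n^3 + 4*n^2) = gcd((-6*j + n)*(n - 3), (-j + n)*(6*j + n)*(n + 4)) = 1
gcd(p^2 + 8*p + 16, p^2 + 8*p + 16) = p^2 + 8*p + 16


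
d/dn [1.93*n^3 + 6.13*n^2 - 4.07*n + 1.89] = 5.79*n^2 + 12.26*n - 4.07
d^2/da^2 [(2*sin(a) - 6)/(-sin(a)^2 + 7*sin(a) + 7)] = 2*(sin(a)^5 - 5*sin(a)^4 + 103*sin(a)^3 - 262*sin(a)^2 + 28*sin(a) + 434)/(sin(a)^2 - 7*sin(a) - 7)^3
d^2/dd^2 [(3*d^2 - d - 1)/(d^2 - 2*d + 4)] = 2*(5*d^3 - 39*d^2 + 18*d + 40)/(d^6 - 6*d^5 + 24*d^4 - 56*d^3 + 96*d^2 - 96*d + 64)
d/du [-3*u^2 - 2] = -6*u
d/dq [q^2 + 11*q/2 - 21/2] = 2*q + 11/2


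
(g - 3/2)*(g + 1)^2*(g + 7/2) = g^4 + 4*g^3 - g^2/4 - 17*g/2 - 21/4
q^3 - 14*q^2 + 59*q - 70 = (q - 7)*(q - 5)*(q - 2)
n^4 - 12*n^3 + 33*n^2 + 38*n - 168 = (n - 7)*(n - 4)*(n - 3)*(n + 2)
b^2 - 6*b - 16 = (b - 8)*(b + 2)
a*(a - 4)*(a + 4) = a^3 - 16*a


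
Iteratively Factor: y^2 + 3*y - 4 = (y - 1)*(y + 4)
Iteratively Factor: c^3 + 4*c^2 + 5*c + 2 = (c + 1)*(c^2 + 3*c + 2) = (c + 1)^2*(c + 2)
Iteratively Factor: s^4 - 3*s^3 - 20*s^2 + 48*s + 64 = (s + 1)*(s^3 - 4*s^2 - 16*s + 64) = (s + 1)*(s + 4)*(s^2 - 8*s + 16) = (s - 4)*(s + 1)*(s + 4)*(s - 4)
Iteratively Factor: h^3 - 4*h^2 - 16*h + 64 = (h + 4)*(h^2 - 8*h + 16) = (h - 4)*(h + 4)*(h - 4)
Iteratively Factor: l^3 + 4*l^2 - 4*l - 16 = (l + 4)*(l^2 - 4) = (l - 2)*(l + 4)*(l + 2)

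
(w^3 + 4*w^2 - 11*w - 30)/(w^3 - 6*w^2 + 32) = (w^2 + 2*w - 15)/(w^2 - 8*w + 16)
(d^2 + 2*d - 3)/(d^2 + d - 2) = (d + 3)/(d + 2)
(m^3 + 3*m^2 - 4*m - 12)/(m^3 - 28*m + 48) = (m^2 + 5*m + 6)/(m^2 + 2*m - 24)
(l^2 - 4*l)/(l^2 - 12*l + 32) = l/(l - 8)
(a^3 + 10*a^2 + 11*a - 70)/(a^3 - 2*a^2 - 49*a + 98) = (a + 5)/(a - 7)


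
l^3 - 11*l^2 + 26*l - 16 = (l - 8)*(l - 2)*(l - 1)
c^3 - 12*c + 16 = (c - 2)^2*(c + 4)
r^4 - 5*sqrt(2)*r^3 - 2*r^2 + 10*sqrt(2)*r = r*(r - 5*sqrt(2))*(r - sqrt(2))*(r + sqrt(2))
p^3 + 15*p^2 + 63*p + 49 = (p + 1)*(p + 7)^2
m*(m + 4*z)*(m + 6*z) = m^3 + 10*m^2*z + 24*m*z^2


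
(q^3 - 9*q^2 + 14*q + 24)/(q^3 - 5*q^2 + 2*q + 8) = (q - 6)/(q - 2)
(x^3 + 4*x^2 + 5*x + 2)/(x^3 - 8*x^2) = (x^3 + 4*x^2 + 5*x + 2)/(x^2*(x - 8))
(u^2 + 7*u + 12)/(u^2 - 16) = (u + 3)/(u - 4)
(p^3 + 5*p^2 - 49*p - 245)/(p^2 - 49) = p + 5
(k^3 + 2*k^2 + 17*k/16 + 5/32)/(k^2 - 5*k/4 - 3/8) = (8*k^2 + 14*k + 5)/(4*(2*k - 3))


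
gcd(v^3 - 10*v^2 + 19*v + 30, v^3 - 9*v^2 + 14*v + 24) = v^2 - 5*v - 6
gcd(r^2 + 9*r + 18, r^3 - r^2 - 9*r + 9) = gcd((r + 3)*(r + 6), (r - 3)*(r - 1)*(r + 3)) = r + 3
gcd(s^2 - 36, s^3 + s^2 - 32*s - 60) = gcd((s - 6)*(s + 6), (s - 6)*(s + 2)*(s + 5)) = s - 6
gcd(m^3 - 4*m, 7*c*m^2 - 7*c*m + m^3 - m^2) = m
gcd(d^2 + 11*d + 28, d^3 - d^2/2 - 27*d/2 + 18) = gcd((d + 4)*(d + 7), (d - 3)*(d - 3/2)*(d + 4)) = d + 4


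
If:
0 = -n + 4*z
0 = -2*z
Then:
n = 0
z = 0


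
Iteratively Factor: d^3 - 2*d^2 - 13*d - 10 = (d + 2)*(d^2 - 4*d - 5) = (d - 5)*(d + 2)*(d + 1)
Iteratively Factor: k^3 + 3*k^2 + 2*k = (k + 2)*(k^2 + k) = k*(k + 2)*(k + 1)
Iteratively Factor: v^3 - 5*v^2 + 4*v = (v - 4)*(v^2 - v) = v*(v - 4)*(v - 1)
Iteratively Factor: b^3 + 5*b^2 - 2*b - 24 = (b + 4)*(b^2 + b - 6) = (b + 3)*(b + 4)*(b - 2)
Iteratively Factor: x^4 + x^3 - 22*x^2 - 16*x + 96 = (x - 4)*(x^3 + 5*x^2 - 2*x - 24) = (x - 4)*(x + 3)*(x^2 + 2*x - 8) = (x - 4)*(x + 3)*(x + 4)*(x - 2)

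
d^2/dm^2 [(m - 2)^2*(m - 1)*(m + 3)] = 12*m^2 - 12*m - 14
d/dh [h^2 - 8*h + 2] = 2*h - 8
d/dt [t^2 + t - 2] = 2*t + 1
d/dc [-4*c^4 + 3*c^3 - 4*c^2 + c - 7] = -16*c^3 + 9*c^2 - 8*c + 1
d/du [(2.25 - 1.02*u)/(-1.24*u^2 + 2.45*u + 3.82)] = (-1.2648*u^2 + 5.58*u - 9.4089)/(1.5376*u^4 - 6.076*u^3 - 3.4711*u^2 + 18.718*u + 14.5924)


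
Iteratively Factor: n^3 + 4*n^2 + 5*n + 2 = (n + 1)*(n^2 + 3*n + 2) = (n + 1)*(n + 2)*(n + 1)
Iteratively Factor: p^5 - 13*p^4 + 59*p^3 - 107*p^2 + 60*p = (p)*(p^4 - 13*p^3 + 59*p^2 - 107*p + 60) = p*(p - 4)*(p^3 - 9*p^2 + 23*p - 15) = p*(p - 5)*(p - 4)*(p^2 - 4*p + 3) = p*(p - 5)*(p - 4)*(p - 3)*(p - 1)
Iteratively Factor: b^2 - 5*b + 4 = (b - 4)*(b - 1)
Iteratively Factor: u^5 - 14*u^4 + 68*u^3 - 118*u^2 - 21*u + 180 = (u + 1)*(u^4 - 15*u^3 + 83*u^2 - 201*u + 180) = (u - 5)*(u + 1)*(u^3 - 10*u^2 + 33*u - 36) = (u - 5)*(u - 3)*(u + 1)*(u^2 - 7*u + 12) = (u - 5)*(u - 4)*(u - 3)*(u + 1)*(u - 3)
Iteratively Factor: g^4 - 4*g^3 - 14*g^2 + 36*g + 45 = (g + 1)*(g^3 - 5*g^2 - 9*g + 45) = (g - 3)*(g + 1)*(g^2 - 2*g - 15) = (g - 3)*(g + 1)*(g + 3)*(g - 5)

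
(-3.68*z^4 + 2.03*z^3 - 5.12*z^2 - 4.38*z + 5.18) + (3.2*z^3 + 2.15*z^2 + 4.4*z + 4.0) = -3.68*z^4 + 5.23*z^3 - 2.97*z^2 + 0.0200000000000005*z + 9.18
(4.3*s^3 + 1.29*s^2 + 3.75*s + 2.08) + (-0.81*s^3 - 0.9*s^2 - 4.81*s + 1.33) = 3.49*s^3 + 0.39*s^2 - 1.06*s + 3.41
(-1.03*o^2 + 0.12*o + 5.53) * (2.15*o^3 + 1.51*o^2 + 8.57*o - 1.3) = -2.2145*o^5 - 1.2973*o^4 + 3.2436*o^3 + 10.7177*o^2 + 47.2361*o - 7.189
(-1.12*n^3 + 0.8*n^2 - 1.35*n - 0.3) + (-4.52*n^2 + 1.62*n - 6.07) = -1.12*n^3 - 3.72*n^2 + 0.27*n - 6.37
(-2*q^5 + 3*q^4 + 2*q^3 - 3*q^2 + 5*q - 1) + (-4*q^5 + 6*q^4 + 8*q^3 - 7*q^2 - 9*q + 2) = -6*q^5 + 9*q^4 + 10*q^3 - 10*q^2 - 4*q + 1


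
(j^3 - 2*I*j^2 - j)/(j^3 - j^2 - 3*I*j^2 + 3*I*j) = (j^2 - 2*I*j - 1)/(j^2 - j - 3*I*j + 3*I)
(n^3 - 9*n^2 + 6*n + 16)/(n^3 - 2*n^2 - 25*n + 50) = (n^2 - 7*n - 8)/(n^2 - 25)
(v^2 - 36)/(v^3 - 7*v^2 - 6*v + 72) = (v + 6)/(v^2 - v - 12)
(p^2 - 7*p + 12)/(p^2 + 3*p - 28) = (p - 3)/(p + 7)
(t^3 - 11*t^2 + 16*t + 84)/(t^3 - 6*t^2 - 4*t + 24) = (t - 7)/(t - 2)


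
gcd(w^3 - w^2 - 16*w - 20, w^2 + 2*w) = w + 2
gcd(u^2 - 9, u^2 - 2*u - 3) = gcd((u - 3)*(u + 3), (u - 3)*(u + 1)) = u - 3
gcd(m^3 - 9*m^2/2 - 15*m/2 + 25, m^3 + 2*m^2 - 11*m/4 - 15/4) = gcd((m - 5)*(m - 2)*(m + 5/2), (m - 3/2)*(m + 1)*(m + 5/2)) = m + 5/2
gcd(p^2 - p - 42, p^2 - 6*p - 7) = p - 7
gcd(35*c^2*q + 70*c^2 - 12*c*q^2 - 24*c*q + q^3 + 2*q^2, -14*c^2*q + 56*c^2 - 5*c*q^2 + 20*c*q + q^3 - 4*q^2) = -7*c + q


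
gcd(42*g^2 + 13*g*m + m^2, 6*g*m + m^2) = 6*g + m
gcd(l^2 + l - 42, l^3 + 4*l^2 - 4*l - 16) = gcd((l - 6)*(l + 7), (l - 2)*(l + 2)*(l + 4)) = 1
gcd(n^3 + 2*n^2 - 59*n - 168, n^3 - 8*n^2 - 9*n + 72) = n^2 - 5*n - 24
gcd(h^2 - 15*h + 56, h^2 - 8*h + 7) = h - 7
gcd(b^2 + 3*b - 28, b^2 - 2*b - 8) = b - 4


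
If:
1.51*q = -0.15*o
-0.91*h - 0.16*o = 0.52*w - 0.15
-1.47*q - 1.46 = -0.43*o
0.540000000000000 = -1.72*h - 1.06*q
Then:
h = -0.16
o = 2.53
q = -0.25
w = -0.21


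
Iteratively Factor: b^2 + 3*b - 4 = (b - 1)*(b + 4)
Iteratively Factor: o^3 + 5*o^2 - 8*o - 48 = (o - 3)*(o^2 + 8*o + 16) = (o - 3)*(o + 4)*(o + 4)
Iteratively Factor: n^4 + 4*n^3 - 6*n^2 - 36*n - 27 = (n + 3)*(n^3 + n^2 - 9*n - 9) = (n - 3)*(n + 3)*(n^2 + 4*n + 3) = (n - 3)*(n + 1)*(n + 3)*(n + 3)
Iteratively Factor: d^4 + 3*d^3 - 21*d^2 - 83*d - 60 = (d + 3)*(d^3 - 21*d - 20) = (d + 3)*(d + 4)*(d^2 - 4*d - 5) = (d - 5)*(d + 3)*(d + 4)*(d + 1)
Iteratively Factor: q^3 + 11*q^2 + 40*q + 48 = (q + 3)*(q^2 + 8*q + 16) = (q + 3)*(q + 4)*(q + 4)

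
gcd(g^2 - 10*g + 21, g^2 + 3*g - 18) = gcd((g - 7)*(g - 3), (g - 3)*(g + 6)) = g - 3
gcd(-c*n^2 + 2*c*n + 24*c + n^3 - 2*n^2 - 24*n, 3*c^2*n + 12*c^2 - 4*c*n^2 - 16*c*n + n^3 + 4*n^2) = c*n + 4*c - n^2 - 4*n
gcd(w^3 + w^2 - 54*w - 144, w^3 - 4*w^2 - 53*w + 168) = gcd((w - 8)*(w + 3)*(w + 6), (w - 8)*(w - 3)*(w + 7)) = w - 8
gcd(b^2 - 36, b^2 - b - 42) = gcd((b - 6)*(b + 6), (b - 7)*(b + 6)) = b + 6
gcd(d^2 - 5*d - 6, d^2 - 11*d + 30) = d - 6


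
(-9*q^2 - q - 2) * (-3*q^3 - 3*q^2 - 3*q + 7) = 27*q^5 + 30*q^4 + 36*q^3 - 54*q^2 - q - 14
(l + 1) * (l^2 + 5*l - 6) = l^3 + 6*l^2 - l - 6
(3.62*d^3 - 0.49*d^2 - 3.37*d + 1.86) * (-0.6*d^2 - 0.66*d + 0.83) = -2.172*d^5 - 2.0952*d^4 + 5.35*d^3 + 0.7015*d^2 - 4.0247*d + 1.5438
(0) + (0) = 0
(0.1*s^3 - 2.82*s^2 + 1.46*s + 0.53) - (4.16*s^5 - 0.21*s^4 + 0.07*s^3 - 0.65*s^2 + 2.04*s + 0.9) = -4.16*s^5 + 0.21*s^4 + 0.03*s^3 - 2.17*s^2 - 0.58*s - 0.37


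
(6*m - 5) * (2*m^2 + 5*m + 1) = 12*m^3 + 20*m^2 - 19*m - 5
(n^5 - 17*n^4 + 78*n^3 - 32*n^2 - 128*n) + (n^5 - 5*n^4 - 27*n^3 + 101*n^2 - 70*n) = 2*n^5 - 22*n^4 + 51*n^3 + 69*n^2 - 198*n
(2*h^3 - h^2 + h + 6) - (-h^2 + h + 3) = 2*h^3 + 3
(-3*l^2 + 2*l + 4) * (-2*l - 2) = 6*l^3 + 2*l^2 - 12*l - 8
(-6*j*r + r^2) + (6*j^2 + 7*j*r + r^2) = 6*j^2 + j*r + 2*r^2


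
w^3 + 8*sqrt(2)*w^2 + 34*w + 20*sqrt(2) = (w + sqrt(2))*(w + 2*sqrt(2))*(w + 5*sqrt(2))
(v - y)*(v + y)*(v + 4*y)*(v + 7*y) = v^4 + 11*v^3*y + 27*v^2*y^2 - 11*v*y^3 - 28*y^4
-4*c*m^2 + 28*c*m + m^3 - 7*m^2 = m*(-4*c + m)*(m - 7)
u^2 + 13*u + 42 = (u + 6)*(u + 7)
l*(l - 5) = l^2 - 5*l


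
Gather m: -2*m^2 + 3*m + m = -2*m^2 + 4*m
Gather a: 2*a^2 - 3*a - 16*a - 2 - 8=2*a^2 - 19*a - 10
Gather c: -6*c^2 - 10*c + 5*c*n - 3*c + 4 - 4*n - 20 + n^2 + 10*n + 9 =-6*c^2 + c*(5*n - 13) + n^2 + 6*n - 7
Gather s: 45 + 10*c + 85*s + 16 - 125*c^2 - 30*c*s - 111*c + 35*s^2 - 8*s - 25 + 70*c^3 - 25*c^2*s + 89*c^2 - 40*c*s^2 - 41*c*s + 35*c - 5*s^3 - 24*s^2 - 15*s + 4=70*c^3 - 36*c^2 - 66*c - 5*s^3 + s^2*(11 - 40*c) + s*(-25*c^2 - 71*c + 62) + 40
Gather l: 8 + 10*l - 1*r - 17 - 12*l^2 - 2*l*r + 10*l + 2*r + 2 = -12*l^2 + l*(20 - 2*r) + r - 7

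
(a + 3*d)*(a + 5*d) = a^2 + 8*a*d + 15*d^2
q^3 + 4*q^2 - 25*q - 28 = (q - 4)*(q + 1)*(q + 7)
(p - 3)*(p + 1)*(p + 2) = p^3 - 7*p - 6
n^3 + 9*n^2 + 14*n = n*(n + 2)*(n + 7)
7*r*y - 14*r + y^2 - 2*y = (7*r + y)*(y - 2)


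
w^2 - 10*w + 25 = (w - 5)^2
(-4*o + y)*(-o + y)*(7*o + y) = 28*o^3 - 31*o^2*y + 2*o*y^2 + y^3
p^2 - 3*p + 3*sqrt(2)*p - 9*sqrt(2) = (p - 3)*(p + 3*sqrt(2))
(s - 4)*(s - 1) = s^2 - 5*s + 4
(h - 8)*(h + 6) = h^2 - 2*h - 48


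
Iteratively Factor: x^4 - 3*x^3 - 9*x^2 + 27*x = (x - 3)*(x^3 - 9*x) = x*(x - 3)*(x^2 - 9) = x*(x - 3)^2*(x + 3)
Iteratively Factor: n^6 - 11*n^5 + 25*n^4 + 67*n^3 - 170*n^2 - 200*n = (n + 2)*(n^5 - 13*n^4 + 51*n^3 - 35*n^2 - 100*n) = (n + 1)*(n + 2)*(n^4 - 14*n^3 + 65*n^2 - 100*n) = (n - 5)*(n + 1)*(n + 2)*(n^3 - 9*n^2 + 20*n) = (n - 5)^2*(n + 1)*(n + 2)*(n^2 - 4*n) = n*(n - 5)^2*(n + 1)*(n + 2)*(n - 4)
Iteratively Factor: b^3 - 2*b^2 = (b)*(b^2 - 2*b) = b*(b - 2)*(b)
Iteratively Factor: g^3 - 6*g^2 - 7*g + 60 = (g - 5)*(g^2 - g - 12) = (g - 5)*(g + 3)*(g - 4)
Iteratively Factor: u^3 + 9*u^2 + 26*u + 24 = (u + 2)*(u^2 + 7*u + 12) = (u + 2)*(u + 4)*(u + 3)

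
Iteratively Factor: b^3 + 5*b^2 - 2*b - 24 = (b - 2)*(b^2 + 7*b + 12) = (b - 2)*(b + 4)*(b + 3)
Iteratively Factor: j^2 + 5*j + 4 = (j + 4)*(j + 1)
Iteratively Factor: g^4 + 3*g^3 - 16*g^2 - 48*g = (g + 3)*(g^3 - 16*g) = g*(g + 3)*(g^2 - 16) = g*(g + 3)*(g + 4)*(g - 4)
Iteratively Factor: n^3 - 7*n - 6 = (n - 3)*(n^2 + 3*n + 2) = (n - 3)*(n + 1)*(n + 2)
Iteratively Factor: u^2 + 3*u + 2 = (u + 1)*(u + 2)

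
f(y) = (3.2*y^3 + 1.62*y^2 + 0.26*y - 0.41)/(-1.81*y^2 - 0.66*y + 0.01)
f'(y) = (3.62*y + 0.66)*(3.2*y^3 + 1.62*y^2 + 0.26*y - 0.41)/(-1.81*y^2 - 0.66*y + 0.01)^2 + (9.6*y^2 + 3.24*y + 0.26)/(-1.81*y^2 - 0.66*y + 0.01) = (-5.792*y^4 - 4.224*y^3 - 0.5026*y^2 - 1.4518*y - 0.268)/(3.2761*y^4 + 2.3892*y^3 + 0.3994*y^2 - 0.0132*y + 0.0001)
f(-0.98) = 1.96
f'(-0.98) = -0.59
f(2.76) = -5.12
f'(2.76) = -1.78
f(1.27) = -2.43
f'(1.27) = -1.90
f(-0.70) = 2.16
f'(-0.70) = 3.25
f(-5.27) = 9.09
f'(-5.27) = -1.76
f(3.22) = -5.94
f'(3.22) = -1.77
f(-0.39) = 57.56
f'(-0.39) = 5419.64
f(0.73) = -1.31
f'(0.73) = -2.37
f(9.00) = -16.17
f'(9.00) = -1.77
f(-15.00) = 26.27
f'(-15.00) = -1.77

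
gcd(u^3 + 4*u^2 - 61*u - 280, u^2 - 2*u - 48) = u - 8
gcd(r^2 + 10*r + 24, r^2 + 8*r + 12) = r + 6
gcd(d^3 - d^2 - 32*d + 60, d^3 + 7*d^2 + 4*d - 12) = d + 6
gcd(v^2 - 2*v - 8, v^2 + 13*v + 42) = 1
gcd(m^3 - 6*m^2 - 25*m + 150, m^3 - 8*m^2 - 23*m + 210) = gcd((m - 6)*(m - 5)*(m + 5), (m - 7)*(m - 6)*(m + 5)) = m^2 - m - 30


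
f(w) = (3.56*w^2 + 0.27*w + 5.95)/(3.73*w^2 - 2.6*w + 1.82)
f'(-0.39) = 2.30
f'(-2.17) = 0.06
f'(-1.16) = 0.40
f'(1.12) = -2.50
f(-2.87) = 0.86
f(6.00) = 1.13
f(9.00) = 1.06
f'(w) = (2.6 - 7.46*w)*(3.56*w^2 + 0.27*w + 5.95)/(3.73*w^2 - 2.6*w + 1.82)^2 + (7.12*w + 0.27)/(3.73*w^2 - 2.6*w + 1.82)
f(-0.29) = 2.14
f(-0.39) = 1.88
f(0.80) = 3.97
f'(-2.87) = 0.01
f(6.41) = 1.11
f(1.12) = 2.99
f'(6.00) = -0.04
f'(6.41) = -0.03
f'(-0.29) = 2.90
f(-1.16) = 1.06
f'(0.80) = -3.48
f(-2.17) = 0.88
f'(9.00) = -0.01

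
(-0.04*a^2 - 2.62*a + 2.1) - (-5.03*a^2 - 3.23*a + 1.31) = 4.99*a^2 + 0.61*a + 0.79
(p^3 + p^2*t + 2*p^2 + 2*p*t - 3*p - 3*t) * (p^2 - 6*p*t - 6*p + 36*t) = p^5 - 5*p^4*t - 4*p^4 - 6*p^3*t^2 + 20*p^3*t - 15*p^3 + 24*p^2*t^2 + 75*p^2*t + 18*p^2 + 90*p*t^2 - 90*p*t - 108*t^2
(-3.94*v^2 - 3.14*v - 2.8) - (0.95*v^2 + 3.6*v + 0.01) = -4.89*v^2 - 6.74*v - 2.81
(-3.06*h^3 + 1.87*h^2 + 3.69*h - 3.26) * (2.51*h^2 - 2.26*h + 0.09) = -7.6806*h^5 + 11.6093*h^4 + 4.7603*h^3 - 16.3537*h^2 + 7.6997*h - 0.2934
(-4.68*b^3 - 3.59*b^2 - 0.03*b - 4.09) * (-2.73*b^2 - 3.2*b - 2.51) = 12.7764*b^5 + 24.7767*b^4 + 23.3167*b^3 + 20.2726*b^2 + 13.1633*b + 10.2659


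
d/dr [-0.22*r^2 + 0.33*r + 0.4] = 0.33 - 0.44*r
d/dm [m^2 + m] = 2*m + 1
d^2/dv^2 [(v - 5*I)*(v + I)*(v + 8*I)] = 6*v + 8*I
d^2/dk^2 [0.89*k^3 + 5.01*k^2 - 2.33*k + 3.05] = 5.34*k + 10.02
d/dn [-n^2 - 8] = -2*n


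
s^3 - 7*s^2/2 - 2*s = s*(s - 4)*(s + 1/2)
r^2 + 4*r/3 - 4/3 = (r - 2/3)*(r + 2)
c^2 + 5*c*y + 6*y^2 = (c + 2*y)*(c + 3*y)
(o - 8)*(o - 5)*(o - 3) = o^3 - 16*o^2 + 79*o - 120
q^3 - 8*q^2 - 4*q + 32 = (q - 8)*(q - 2)*(q + 2)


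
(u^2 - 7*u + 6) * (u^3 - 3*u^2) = u^5 - 10*u^4 + 27*u^3 - 18*u^2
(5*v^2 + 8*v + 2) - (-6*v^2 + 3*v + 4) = 11*v^2 + 5*v - 2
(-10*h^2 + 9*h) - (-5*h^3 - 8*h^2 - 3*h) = 5*h^3 - 2*h^2 + 12*h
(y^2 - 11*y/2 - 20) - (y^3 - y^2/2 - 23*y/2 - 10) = -y^3 + 3*y^2/2 + 6*y - 10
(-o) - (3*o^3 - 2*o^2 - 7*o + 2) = -3*o^3 + 2*o^2 + 6*o - 2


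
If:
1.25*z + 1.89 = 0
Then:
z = -1.51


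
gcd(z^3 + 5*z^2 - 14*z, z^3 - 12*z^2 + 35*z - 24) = 1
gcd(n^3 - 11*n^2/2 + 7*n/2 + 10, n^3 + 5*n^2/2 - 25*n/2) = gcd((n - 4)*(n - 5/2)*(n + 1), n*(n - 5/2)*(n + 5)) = n - 5/2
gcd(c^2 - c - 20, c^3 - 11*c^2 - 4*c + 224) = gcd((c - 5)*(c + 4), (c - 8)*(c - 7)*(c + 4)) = c + 4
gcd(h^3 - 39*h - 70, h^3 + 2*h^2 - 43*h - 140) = h^2 - 2*h - 35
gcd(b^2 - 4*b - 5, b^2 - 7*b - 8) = b + 1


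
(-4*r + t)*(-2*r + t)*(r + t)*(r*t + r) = 8*r^4*t + 8*r^4 + 2*r^3*t^2 + 2*r^3*t - 5*r^2*t^3 - 5*r^2*t^2 + r*t^4 + r*t^3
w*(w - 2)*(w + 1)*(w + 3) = w^4 + 2*w^3 - 5*w^2 - 6*w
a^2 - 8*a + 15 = (a - 5)*(a - 3)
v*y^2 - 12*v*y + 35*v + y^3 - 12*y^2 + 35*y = (v + y)*(y - 7)*(y - 5)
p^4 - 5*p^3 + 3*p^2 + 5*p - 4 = (p - 4)*(p - 1)^2*(p + 1)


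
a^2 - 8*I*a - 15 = (a - 5*I)*(a - 3*I)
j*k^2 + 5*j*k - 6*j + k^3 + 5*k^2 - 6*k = (j + k)*(k - 1)*(k + 6)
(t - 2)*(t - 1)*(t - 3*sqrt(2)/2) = t^3 - 3*t^2 - 3*sqrt(2)*t^2/2 + 2*t + 9*sqrt(2)*t/2 - 3*sqrt(2)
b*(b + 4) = b^2 + 4*b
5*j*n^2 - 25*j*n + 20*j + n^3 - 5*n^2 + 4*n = (5*j + n)*(n - 4)*(n - 1)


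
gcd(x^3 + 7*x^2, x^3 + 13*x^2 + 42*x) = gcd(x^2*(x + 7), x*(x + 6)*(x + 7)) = x^2 + 7*x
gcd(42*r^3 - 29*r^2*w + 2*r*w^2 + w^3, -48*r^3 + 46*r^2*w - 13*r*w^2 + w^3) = 6*r^2 - 5*r*w + w^2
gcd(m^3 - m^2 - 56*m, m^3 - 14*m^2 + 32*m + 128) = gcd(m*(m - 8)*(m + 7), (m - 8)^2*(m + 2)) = m - 8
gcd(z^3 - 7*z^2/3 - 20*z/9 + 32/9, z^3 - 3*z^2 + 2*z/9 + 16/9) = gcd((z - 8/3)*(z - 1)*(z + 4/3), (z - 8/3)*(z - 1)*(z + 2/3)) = z^2 - 11*z/3 + 8/3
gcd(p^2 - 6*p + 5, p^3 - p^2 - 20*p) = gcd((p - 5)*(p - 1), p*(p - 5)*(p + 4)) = p - 5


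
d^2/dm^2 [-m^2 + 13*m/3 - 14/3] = -2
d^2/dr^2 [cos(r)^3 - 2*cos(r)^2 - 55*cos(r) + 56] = 217*cos(r)/4 + 4*cos(2*r) - 9*cos(3*r)/4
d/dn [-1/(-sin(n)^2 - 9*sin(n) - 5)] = -(2*sin(n) + 9)*cos(n)/(sin(n)^2 + 9*sin(n) + 5)^2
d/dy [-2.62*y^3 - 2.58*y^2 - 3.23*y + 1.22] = -7.86*y^2 - 5.16*y - 3.23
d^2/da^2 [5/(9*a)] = 10/(9*a^3)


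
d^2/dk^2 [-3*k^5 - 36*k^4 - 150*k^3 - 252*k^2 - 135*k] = -60*k^3 - 432*k^2 - 900*k - 504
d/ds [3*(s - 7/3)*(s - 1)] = 6*s - 10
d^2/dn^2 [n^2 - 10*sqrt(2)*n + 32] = 2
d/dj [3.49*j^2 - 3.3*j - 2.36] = 6.98*j - 3.3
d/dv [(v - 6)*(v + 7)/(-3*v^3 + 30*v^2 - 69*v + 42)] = (v^4 + 2*v^3 - 159*v^2 + 868*v - 952)/(3*(v^6 - 20*v^5 + 146*v^4 - 488*v^3 + 809*v^2 - 644*v + 196))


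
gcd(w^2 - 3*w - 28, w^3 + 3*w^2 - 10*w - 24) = w + 4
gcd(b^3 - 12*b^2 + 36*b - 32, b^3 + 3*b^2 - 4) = 1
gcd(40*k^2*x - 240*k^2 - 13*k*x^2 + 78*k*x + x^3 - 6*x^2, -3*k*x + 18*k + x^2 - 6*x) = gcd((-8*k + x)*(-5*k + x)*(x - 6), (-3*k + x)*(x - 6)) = x - 6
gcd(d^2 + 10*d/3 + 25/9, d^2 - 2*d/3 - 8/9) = 1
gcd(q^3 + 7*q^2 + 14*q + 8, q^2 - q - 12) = 1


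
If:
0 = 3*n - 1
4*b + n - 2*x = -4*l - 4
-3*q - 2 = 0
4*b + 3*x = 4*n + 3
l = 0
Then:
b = -13/60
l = 0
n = 1/3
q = -2/3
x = 26/15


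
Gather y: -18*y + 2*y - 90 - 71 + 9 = -16*y - 152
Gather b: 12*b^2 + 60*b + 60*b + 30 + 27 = 12*b^2 + 120*b + 57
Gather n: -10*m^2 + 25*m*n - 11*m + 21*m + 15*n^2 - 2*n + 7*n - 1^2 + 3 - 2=-10*m^2 + 10*m + 15*n^2 + n*(25*m + 5)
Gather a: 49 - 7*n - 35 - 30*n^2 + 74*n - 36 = -30*n^2 + 67*n - 22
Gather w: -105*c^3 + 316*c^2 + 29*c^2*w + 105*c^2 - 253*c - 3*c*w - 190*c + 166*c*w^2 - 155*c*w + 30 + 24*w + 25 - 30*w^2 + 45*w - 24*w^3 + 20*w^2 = -105*c^3 + 421*c^2 - 443*c - 24*w^3 + w^2*(166*c - 10) + w*(29*c^2 - 158*c + 69) + 55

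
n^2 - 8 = (n - 2*sqrt(2))*(n + 2*sqrt(2))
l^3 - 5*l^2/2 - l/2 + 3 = (l - 2)*(l - 3/2)*(l + 1)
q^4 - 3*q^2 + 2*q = q*(q - 1)^2*(q + 2)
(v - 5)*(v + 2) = v^2 - 3*v - 10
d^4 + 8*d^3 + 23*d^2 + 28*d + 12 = (d + 1)*(d + 2)^2*(d + 3)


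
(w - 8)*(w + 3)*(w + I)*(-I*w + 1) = -I*w^4 + 2*w^3 + 5*I*w^3 - 10*w^2 + 25*I*w^2 - 48*w - 5*I*w - 24*I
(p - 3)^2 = p^2 - 6*p + 9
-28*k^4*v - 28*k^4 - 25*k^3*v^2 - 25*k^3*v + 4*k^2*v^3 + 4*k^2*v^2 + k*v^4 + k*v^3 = (-4*k + v)*(k + v)*(7*k + v)*(k*v + k)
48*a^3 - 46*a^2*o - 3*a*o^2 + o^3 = (-8*a + o)*(-a + o)*(6*a + o)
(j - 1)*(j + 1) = j^2 - 1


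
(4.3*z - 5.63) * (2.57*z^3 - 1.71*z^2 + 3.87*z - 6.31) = 11.051*z^4 - 21.8221*z^3 + 26.2683*z^2 - 48.9211*z + 35.5253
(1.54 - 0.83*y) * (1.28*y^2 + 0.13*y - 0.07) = -1.0624*y^3 + 1.8633*y^2 + 0.2583*y - 0.1078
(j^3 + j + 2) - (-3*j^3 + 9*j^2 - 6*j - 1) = 4*j^3 - 9*j^2 + 7*j + 3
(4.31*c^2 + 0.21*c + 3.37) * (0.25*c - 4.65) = 1.0775*c^3 - 19.989*c^2 - 0.134*c - 15.6705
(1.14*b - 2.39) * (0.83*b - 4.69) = 0.9462*b^2 - 7.3303*b + 11.2091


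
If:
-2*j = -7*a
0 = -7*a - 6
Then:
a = -6/7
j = -3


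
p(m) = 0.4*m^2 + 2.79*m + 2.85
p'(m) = 0.8*m + 2.79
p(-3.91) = -1.94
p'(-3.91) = -0.34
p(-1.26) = -0.03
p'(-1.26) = 1.78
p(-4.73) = -1.40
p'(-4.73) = -0.99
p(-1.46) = -0.37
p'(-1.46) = 1.62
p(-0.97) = 0.52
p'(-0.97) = 2.01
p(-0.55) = 1.44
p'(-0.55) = 2.35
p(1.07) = 6.29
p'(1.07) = 3.65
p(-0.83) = 0.81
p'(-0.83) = 2.13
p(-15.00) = 51.00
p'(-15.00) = -9.21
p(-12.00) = 26.97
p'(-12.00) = -6.81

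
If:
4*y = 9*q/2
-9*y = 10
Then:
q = -80/81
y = -10/9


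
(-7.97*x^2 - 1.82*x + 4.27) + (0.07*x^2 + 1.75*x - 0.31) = -7.9*x^2 - 0.0700000000000001*x + 3.96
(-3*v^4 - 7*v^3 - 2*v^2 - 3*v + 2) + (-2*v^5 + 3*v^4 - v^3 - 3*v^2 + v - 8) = -2*v^5 - 8*v^3 - 5*v^2 - 2*v - 6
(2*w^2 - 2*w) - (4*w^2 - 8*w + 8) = -2*w^2 + 6*w - 8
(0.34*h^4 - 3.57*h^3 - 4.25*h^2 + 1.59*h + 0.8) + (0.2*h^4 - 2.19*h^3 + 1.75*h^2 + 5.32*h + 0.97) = 0.54*h^4 - 5.76*h^3 - 2.5*h^2 + 6.91*h + 1.77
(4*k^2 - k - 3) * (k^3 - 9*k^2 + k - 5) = 4*k^5 - 37*k^4 + 10*k^3 + 6*k^2 + 2*k + 15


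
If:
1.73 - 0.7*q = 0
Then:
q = 2.47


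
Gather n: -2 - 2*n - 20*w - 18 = -2*n - 20*w - 20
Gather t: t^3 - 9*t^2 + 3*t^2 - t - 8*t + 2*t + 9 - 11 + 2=t^3 - 6*t^2 - 7*t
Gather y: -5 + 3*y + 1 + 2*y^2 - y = 2*y^2 + 2*y - 4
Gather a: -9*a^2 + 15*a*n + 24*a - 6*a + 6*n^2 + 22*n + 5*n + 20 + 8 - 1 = -9*a^2 + a*(15*n + 18) + 6*n^2 + 27*n + 27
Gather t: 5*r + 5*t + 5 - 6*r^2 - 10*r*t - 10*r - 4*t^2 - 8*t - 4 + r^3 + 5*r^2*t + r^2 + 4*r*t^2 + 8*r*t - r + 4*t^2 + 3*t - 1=r^3 - 5*r^2 + 4*r*t^2 - 6*r + t*(5*r^2 - 2*r)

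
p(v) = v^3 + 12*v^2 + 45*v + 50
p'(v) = 3*v^2 + 24*v + 45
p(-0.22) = 40.67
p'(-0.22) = 39.87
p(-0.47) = 31.40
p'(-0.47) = 34.38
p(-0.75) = 22.58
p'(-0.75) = 28.69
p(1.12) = 116.86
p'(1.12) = 75.64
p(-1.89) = 1.06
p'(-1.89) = 10.36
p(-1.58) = 4.91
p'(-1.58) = 14.57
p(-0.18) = 42.28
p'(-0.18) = 40.78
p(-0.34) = 36.05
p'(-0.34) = 37.19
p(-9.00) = -112.00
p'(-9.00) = 72.00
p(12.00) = 4046.00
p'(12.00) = 765.00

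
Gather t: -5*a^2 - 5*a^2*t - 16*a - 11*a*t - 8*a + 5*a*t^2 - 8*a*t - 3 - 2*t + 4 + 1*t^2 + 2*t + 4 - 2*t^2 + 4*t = -5*a^2 - 24*a + t^2*(5*a - 1) + t*(-5*a^2 - 19*a + 4) + 5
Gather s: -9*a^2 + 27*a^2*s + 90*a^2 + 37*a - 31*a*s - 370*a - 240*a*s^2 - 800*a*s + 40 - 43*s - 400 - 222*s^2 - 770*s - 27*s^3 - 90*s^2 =81*a^2 - 333*a - 27*s^3 + s^2*(-240*a - 312) + s*(27*a^2 - 831*a - 813) - 360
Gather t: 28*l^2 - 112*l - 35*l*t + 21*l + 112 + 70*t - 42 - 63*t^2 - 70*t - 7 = 28*l^2 - 35*l*t - 91*l - 63*t^2 + 63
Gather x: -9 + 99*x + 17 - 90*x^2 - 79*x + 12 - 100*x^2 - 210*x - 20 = -190*x^2 - 190*x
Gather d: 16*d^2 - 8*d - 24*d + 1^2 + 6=16*d^2 - 32*d + 7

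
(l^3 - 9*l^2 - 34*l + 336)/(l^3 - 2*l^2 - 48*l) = (l - 7)/l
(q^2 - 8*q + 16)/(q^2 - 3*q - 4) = (q - 4)/(q + 1)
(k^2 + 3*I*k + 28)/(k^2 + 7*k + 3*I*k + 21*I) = (k^2 + 3*I*k + 28)/(k^2 + k*(7 + 3*I) + 21*I)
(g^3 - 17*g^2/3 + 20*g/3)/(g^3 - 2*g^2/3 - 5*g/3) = (g - 4)/(g + 1)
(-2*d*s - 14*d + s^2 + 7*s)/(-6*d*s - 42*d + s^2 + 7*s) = (-2*d + s)/(-6*d + s)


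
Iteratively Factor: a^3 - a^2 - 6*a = (a + 2)*(a^2 - 3*a) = (a - 3)*(a + 2)*(a)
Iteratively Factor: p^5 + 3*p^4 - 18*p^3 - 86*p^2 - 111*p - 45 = (p + 1)*(p^4 + 2*p^3 - 20*p^2 - 66*p - 45) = (p + 1)^2*(p^3 + p^2 - 21*p - 45) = (p + 1)^2*(p + 3)*(p^2 - 2*p - 15) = (p + 1)^2*(p + 3)^2*(p - 5)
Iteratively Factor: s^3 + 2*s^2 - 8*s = (s + 4)*(s^2 - 2*s) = s*(s + 4)*(s - 2)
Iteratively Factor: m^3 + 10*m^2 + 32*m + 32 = (m + 4)*(m^2 + 6*m + 8) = (m + 4)^2*(m + 2)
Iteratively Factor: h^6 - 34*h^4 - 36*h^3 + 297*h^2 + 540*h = (h + 3)*(h^5 - 3*h^4 - 25*h^3 + 39*h^2 + 180*h) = (h + 3)^2*(h^4 - 6*h^3 - 7*h^2 + 60*h) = (h + 3)^3*(h^3 - 9*h^2 + 20*h) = h*(h + 3)^3*(h^2 - 9*h + 20) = h*(h - 5)*(h + 3)^3*(h - 4)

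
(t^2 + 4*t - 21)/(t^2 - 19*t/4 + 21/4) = 4*(t + 7)/(4*t - 7)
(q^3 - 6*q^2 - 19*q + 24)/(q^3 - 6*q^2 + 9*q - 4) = (q^2 - 5*q - 24)/(q^2 - 5*q + 4)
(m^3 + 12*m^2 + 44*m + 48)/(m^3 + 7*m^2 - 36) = (m^2 + 6*m + 8)/(m^2 + m - 6)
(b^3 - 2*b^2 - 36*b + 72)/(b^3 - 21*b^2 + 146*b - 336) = (b^2 + 4*b - 12)/(b^2 - 15*b + 56)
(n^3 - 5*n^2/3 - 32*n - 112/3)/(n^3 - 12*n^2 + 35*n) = (3*n^2 + 16*n + 16)/(3*n*(n - 5))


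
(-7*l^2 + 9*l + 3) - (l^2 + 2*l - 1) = -8*l^2 + 7*l + 4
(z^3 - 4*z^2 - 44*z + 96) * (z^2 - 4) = z^5 - 4*z^4 - 48*z^3 + 112*z^2 + 176*z - 384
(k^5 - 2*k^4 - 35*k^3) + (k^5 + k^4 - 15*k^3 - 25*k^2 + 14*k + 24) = 2*k^5 - k^4 - 50*k^3 - 25*k^2 + 14*k + 24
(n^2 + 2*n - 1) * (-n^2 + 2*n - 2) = -n^4 + 3*n^2 - 6*n + 2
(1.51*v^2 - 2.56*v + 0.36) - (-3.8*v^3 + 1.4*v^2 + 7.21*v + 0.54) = 3.8*v^3 + 0.11*v^2 - 9.77*v - 0.18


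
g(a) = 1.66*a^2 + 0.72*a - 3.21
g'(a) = 3.32*a + 0.72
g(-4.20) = 23.05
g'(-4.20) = -13.22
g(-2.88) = 8.49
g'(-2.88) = -8.84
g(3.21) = 16.21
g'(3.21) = 11.38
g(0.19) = -3.01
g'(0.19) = 1.35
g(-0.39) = -3.24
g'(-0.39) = -0.57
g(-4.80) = 31.58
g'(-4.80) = -15.22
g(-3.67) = 16.51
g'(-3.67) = -11.46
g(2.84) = 12.22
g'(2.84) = 10.15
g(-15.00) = 359.49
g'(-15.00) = -49.08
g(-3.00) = 9.57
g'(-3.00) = -9.24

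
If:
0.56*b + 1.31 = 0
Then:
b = -2.34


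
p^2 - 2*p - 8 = (p - 4)*(p + 2)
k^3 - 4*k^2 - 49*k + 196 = (k - 7)*(k - 4)*(k + 7)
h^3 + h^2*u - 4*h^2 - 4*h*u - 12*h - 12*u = (h - 6)*(h + 2)*(h + u)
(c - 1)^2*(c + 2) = c^3 - 3*c + 2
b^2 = b^2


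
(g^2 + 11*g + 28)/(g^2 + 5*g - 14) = (g + 4)/(g - 2)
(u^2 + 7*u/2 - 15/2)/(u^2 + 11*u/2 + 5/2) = (2*u - 3)/(2*u + 1)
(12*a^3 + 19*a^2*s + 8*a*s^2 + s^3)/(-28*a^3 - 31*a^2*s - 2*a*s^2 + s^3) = (3*a + s)/(-7*a + s)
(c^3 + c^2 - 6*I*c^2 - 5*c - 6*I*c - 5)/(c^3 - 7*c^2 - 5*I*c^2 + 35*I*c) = (c^2 + c*(1 - I) - I)/(c*(c - 7))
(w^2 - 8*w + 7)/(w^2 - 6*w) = (w^2 - 8*w + 7)/(w*(w - 6))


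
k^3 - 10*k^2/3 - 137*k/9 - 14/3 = (k - 6)*(k + 1/3)*(k + 7/3)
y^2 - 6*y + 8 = (y - 4)*(y - 2)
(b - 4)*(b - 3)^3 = b^4 - 13*b^3 + 63*b^2 - 135*b + 108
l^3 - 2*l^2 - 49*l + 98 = (l - 7)*(l - 2)*(l + 7)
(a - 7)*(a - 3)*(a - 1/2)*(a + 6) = a^4 - 9*a^3/2 - 37*a^2 + 291*a/2 - 63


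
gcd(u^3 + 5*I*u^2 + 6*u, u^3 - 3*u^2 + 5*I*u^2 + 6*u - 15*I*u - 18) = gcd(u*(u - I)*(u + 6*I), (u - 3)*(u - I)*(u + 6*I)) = u^2 + 5*I*u + 6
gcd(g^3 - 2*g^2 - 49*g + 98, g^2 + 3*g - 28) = g + 7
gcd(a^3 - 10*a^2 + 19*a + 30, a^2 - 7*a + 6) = a - 6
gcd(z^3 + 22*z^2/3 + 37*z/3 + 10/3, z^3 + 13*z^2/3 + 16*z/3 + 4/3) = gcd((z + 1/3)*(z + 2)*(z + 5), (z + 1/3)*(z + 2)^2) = z^2 + 7*z/3 + 2/3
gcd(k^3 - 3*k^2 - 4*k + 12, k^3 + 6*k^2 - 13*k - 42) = k^2 - k - 6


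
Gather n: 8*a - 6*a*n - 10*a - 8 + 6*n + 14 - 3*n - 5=-2*a + n*(3 - 6*a) + 1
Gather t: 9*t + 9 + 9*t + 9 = 18*t + 18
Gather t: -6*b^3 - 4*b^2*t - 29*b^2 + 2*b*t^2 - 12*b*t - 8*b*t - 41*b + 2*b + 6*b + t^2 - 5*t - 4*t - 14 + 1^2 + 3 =-6*b^3 - 29*b^2 - 33*b + t^2*(2*b + 1) + t*(-4*b^2 - 20*b - 9) - 10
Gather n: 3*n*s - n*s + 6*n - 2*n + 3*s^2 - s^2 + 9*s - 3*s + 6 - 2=n*(2*s + 4) + 2*s^2 + 6*s + 4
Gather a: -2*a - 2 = -2*a - 2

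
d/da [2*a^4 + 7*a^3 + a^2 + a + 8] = 8*a^3 + 21*a^2 + 2*a + 1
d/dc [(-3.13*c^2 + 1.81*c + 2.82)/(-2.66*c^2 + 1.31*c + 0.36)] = (0.714300000000001*c^2 + 12.7488*c - 3.0426)/(7.0756*c^4 - 6.9692*c^3 - 0.1991*c^2 + 0.9432*c + 0.1296)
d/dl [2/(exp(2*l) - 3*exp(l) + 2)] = (6 - 4*exp(l))*exp(l)/(exp(2*l) - 3*exp(l) + 2)^2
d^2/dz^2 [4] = 0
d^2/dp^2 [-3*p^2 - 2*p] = -6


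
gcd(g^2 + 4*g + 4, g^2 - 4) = g + 2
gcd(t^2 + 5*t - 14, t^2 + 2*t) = 1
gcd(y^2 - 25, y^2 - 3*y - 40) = y + 5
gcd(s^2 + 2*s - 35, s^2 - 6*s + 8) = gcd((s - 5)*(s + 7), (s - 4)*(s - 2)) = 1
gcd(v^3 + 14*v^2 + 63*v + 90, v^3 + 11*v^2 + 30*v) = v^2 + 11*v + 30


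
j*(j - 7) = j^2 - 7*j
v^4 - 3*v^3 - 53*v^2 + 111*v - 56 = (v - 8)*(v - 1)^2*(v + 7)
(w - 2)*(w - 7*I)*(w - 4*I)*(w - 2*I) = w^4 - 2*w^3 - 13*I*w^3 - 50*w^2 + 26*I*w^2 + 100*w + 56*I*w - 112*I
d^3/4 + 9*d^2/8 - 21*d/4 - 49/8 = (d/4 + 1/4)*(d - 7/2)*(d + 7)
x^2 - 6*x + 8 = (x - 4)*(x - 2)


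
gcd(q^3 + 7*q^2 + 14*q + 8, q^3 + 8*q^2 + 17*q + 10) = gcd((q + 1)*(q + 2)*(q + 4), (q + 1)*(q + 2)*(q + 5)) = q^2 + 3*q + 2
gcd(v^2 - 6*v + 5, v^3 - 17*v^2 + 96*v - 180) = v - 5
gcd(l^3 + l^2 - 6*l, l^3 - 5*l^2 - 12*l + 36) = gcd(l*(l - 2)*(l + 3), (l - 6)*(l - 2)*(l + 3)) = l^2 + l - 6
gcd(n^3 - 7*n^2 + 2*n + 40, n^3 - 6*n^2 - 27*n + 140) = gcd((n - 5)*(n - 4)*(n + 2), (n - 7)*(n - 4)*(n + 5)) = n - 4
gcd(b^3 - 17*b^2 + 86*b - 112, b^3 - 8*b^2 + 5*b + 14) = b^2 - 9*b + 14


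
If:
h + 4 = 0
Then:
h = -4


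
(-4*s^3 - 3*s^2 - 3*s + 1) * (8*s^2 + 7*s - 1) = -32*s^5 - 52*s^4 - 41*s^3 - 10*s^2 + 10*s - 1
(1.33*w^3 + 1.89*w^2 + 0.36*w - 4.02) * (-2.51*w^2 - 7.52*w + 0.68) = -3.3383*w^5 - 14.7455*w^4 - 14.212*w^3 + 8.6682*w^2 + 30.4752*w - 2.7336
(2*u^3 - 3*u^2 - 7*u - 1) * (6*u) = 12*u^4 - 18*u^3 - 42*u^2 - 6*u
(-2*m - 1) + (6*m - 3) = 4*m - 4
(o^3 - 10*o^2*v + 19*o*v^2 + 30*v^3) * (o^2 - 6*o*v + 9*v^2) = o^5 - 16*o^4*v + 88*o^3*v^2 - 174*o^2*v^3 - 9*o*v^4 + 270*v^5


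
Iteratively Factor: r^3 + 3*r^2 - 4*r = (r)*(r^2 + 3*r - 4) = r*(r - 1)*(r + 4)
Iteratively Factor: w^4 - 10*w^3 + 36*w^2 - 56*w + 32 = (w - 2)*(w^3 - 8*w^2 + 20*w - 16) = (w - 4)*(w - 2)*(w^2 - 4*w + 4) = (w - 4)*(w - 2)^2*(w - 2)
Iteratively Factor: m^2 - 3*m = (m - 3)*(m)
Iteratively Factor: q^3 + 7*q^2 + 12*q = (q)*(q^2 + 7*q + 12) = q*(q + 3)*(q + 4)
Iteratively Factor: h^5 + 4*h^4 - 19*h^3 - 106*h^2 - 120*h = (h + 3)*(h^4 + h^3 - 22*h^2 - 40*h) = (h + 3)*(h + 4)*(h^3 - 3*h^2 - 10*h) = h*(h + 3)*(h + 4)*(h^2 - 3*h - 10) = h*(h - 5)*(h + 3)*(h + 4)*(h + 2)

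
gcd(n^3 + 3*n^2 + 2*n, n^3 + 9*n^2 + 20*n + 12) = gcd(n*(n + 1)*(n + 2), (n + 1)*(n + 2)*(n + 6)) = n^2 + 3*n + 2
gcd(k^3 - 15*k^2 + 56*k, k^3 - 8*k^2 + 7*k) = k^2 - 7*k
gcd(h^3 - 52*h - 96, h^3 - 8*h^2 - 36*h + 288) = h^2 - 2*h - 48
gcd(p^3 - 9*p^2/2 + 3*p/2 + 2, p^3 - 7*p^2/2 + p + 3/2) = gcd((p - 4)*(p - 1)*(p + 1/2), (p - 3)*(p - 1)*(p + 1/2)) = p^2 - p/2 - 1/2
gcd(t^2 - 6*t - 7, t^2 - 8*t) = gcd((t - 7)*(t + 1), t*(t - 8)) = 1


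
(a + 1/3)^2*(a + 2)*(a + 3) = a^4 + 17*a^3/3 + 85*a^2/9 + 41*a/9 + 2/3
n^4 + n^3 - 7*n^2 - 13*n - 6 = (n - 3)*(n + 1)^2*(n + 2)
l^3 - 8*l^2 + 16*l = l*(l - 4)^2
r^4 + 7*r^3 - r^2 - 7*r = r*(r - 1)*(r + 1)*(r + 7)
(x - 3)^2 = x^2 - 6*x + 9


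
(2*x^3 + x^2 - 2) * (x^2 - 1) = 2*x^5 + x^4 - 2*x^3 - 3*x^2 + 2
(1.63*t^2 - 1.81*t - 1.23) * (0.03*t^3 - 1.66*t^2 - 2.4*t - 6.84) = 0.0489*t^5 - 2.7601*t^4 - 0.9443*t^3 - 4.7634*t^2 + 15.3324*t + 8.4132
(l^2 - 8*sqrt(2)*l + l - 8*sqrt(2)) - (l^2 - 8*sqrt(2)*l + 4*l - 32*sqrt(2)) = -3*l + 24*sqrt(2)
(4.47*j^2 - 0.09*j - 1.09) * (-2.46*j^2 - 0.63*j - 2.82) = -10.9962*j^4 - 2.5947*j^3 - 9.8673*j^2 + 0.9405*j + 3.0738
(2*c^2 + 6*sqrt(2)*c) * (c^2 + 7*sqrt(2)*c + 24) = 2*c^4 + 20*sqrt(2)*c^3 + 132*c^2 + 144*sqrt(2)*c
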